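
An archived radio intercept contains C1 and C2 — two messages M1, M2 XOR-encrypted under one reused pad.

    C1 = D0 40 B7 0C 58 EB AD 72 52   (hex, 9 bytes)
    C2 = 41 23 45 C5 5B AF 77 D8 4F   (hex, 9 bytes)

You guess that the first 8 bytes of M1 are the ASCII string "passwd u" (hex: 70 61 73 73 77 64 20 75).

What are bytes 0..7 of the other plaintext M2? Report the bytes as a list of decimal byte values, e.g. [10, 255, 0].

First, C1 ⊕ C2 = (M1 ⊕ K) ⊕ (M2 ⊕ K) = M1 ⊕ M2, so the key drops out. Then M2 = (M1 ⊕ M2) ⊕ M1 over the first 8 bytes.
byte 0: (d0 ^ 41) ^ 70 = 91 ^ 70 = e1
byte 1: (40 ^ 23) ^ 61 = 63 ^ 61 = 02
byte 2: (b7 ^ 45) ^ 73 = f2 ^ 73 = 81
byte 3: (0c ^ c5) ^ 73 = c9 ^ 73 = ba
byte 4: (58 ^ 5b) ^ 77 = 03 ^ 77 = 74
byte 5: (eb ^ af) ^ 64 = 44 ^ 64 = 20
byte 6: (ad ^ 77) ^ 20 = da ^ 20 = fa
byte 7: (72 ^ d8) ^ 75 = aa ^ 75 = df

[225, 2, 129, 186, 116, 32, 250, 223]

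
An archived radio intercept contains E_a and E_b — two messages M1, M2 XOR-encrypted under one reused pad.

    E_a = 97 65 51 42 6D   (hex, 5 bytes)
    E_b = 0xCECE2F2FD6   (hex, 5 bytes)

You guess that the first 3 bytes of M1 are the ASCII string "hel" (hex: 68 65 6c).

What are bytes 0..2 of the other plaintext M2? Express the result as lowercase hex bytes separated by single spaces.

31 ce 12

First, E_a ⊕ E_b = (M1 ⊕ K) ⊕ (M2 ⊕ K) = M1 ⊕ M2, so the key drops out. Then M2 = (M1 ⊕ M2) ⊕ M1 over the first 3 bytes.
byte 0: (97 XOR ce) XOR 68 = 59 XOR 68 = 31
byte 1: (65 XOR ce) XOR 65 = ab XOR 65 = ce
byte 2: (51 XOR 2f) XOR 6c = 7e XOR 6c = 12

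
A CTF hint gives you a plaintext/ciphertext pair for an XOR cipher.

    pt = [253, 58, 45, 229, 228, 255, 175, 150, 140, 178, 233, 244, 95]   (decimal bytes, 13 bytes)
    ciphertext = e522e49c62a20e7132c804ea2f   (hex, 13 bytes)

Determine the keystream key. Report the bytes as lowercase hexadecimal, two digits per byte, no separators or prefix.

Since ciphertext = pt ⊕ key, XORing both sides with pt gives key = pt ⊕ ciphertext.
byte 0: fd XOR e5 = 18
byte 1: 3a XOR 22 = 18
byte 2: 2d XOR e4 = c9
byte 3: e5 XOR 9c = 79
byte 4: e4 XOR 62 = 86
byte 5: ff XOR a2 = 5d
byte 6: af XOR 0e = a1
byte 7: 96 XOR 71 = e7
byte 8: 8c XOR 32 = be
byte 9: b2 XOR c8 = 7a
byte 10: e9 XOR 04 = ed
byte 11: f4 XOR ea = 1e
byte 12: 5f XOR 2f = 70

1818c979865da1e7be7aed1e70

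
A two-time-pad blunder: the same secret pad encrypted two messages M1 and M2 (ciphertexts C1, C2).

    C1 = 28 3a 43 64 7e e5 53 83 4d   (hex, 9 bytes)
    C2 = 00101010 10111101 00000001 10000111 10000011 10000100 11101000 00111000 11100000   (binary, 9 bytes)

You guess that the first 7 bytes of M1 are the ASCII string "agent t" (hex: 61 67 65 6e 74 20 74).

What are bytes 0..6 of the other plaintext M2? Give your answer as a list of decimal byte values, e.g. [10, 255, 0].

[99, 224, 39, 141, 137, 65, 207]

First, C1 ⊕ C2 = (M1 ⊕ K) ⊕ (M2 ⊕ K) = M1 ⊕ M2, so the key drops out. Then M2 = (M1 ⊕ M2) ⊕ M1 over the first 7 bytes.
byte 0: (28 xor 2a) xor 61 = 02 xor 61 = 63
byte 1: (3a xor bd) xor 67 = 87 xor 67 = e0
byte 2: (43 xor 01) xor 65 = 42 xor 65 = 27
byte 3: (64 xor 87) xor 6e = e3 xor 6e = 8d
byte 4: (7e xor 83) xor 74 = fd xor 74 = 89
byte 5: (e5 xor 84) xor 20 = 61 xor 20 = 41
byte 6: (53 xor e8) xor 74 = bb xor 74 = cf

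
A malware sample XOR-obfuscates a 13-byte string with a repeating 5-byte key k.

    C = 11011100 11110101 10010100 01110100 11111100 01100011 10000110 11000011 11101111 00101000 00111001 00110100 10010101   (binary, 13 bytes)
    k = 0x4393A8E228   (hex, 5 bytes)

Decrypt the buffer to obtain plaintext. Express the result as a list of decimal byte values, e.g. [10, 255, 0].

The 5-byte key repeats, so the effective keystream is 43 93 a8 e2 28 43 93 a8 e2 28 43 93 a8.
byte 0: dc ⊕ 43 = 9f
byte 1: f5 ⊕ 93 = 66
byte 2: 94 ⊕ a8 = 3c
byte 3: 74 ⊕ e2 = 96
byte 4: fc ⊕ 28 = d4
byte 5: 63 ⊕ 43 = 20
byte 6: 86 ⊕ 93 = 15
byte 7: c3 ⊕ a8 = 6b
byte 8: ef ⊕ e2 = 0d
byte 9: 28 ⊕ 28 = 00
byte 10: 39 ⊕ 43 = 7a
byte 11: 34 ⊕ 93 = a7
byte 12: 95 ⊕ a8 = 3d

[159, 102, 60, 150, 212, 32, 21, 107, 13, 0, 122, 167, 61]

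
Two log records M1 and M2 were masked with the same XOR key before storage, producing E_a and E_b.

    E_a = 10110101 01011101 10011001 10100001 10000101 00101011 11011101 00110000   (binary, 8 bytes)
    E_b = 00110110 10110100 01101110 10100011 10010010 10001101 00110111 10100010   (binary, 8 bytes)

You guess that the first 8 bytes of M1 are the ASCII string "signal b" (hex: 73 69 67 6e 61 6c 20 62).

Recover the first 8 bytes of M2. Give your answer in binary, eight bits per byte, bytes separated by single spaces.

11110000 10000000 10010000 01101100 01110110 11001010 11001010 11110000

First, E_a ⊕ E_b = (M1 ⊕ K) ⊕ (M2 ⊕ K) = M1 ⊕ M2, so the key drops out. Then M2 = (M1 ⊕ M2) ⊕ M1 over the first 8 bytes.
byte 0: (b5 XOR 36) XOR 73 = 83 XOR 73 = f0
byte 1: (5d XOR b4) XOR 69 = e9 XOR 69 = 80
byte 2: (99 XOR 6e) XOR 67 = f7 XOR 67 = 90
byte 3: (a1 XOR a3) XOR 6e = 02 XOR 6e = 6c
byte 4: (85 XOR 92) XOR 61 = 17 XOR 61 = 76
byte 5: (2b XOR 8d) XOR 6c = a6 XOR 6c = ca
byte 6: (dd XOR 37) XOR 20 = ea XOR 20 = ca
byte 7: (30 XOR a2) XOR 62 = 92 XOR 62 = f0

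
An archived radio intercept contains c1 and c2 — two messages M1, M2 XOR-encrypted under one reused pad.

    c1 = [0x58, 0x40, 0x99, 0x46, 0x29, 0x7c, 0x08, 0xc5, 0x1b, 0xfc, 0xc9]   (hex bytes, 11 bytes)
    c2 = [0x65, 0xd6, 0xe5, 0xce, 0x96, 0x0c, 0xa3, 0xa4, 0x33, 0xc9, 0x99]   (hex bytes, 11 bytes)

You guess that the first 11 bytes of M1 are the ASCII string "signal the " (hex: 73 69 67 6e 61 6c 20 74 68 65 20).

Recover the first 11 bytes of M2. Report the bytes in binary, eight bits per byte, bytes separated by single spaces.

First, c1 ⊕ c2 = (M1 ⊕ K) ⊕ (M2 ⊕ K) = M1 ⊕ M2, so the key drops out. Then M2 = (M1 ⊕ M2) ⊕ M1 over the first 11 bytes.
byte 0: (58 XOR 65) XOR 73 = 3d XOR 73 = 4e
byte 1: (40 XOR d6) XOR 69 = 96 XOR 69 = ff
byte 2: (99 XOR e5) XOR 67 = 7c XOR 67 = 1b
byte 3: (46 XOR ce) XOR 6e = 88 XOR 6e = e6
byte 4: (29 XOR 96) XOR 61 = bf XOR 61 = de
byte 5: (7c XOR 0c) XOR 6c = 70 XOR 6c = 1c
byte 6: (08 XOR a3) XOR 20 = ab XOR 20 = 8b
byte 7: (c5 XOR a4) XOR 74 = 61 XOR 74 = 15
byte 8: (1b XOR 33) XOR 68 = 28 XOR 68 = 40
byte 9: (fc XOR c9) XOR 65 = 35 XOR 65 = 50
byte 10: (c9 XOR 99) XOR 20 = 50 XOR 20 = 70

01001110 11111111 00011011 11100110 11011110 00011100 10001011 00010101 01000000 01010000 01110000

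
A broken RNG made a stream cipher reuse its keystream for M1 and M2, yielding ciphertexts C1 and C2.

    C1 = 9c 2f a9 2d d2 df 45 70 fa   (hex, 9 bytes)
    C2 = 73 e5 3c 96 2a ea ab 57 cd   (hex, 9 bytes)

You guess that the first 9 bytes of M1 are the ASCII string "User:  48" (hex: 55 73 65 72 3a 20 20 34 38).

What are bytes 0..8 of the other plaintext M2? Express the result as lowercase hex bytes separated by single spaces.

ba b9 f0 c9 c2 15 ce 13 0f

First, C1 ⊕ C2 = (M1 ⊕ K) ⊕ (M2 ⊕ K) = M1 ⊕ M2, so the key drops out. Then M2 = (M1 ⊕ M2) ⊕ M1 over the first 9 bytes.
byte 0: (9c xor 73) xor 55 = ef xor 55 = ba
byte 1: (2f xor e5) xor 73 = ca xor 73 = b9
byte 2: (a9 xor 3c) xor 65 = 95 xor 65 = f0
byte 3: (2d xor 96) xor 72 = bb xor 72 = c9
byte 4: (d2 xor 2a) xor 3a = f8 xor 3a = c2
byte 5: (df xor ea) xor 20 = 35 xor 20 = 15
byte 6: (45 xor ab) xor 20 = ee xor 20 = ce
byte 7: (70 xor 57) xor 34 = 27 xor 34 = 13
byte 8: (fa xor cd) xor 38 = 37 xor 38 = 0f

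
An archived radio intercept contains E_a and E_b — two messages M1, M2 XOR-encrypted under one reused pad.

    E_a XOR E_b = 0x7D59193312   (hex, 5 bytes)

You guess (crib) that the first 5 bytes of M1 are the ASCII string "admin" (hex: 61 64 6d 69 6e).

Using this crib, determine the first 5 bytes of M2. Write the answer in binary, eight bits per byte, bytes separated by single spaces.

00011100 00111101 01110100 01011010 01111100

Since E_a ⊕ E_b = M1 ⊕ M2, XORing with the guessed M1 bytes yields the corresponding M2 bytes: M2 = (E_a ⊕ E_b) ⊕ M1.
byte 0: 125 ^  97 =  28
byte 1:  89 ^ 100 =  61
byte 2:  25 ^ 109 = 116
byte 3:  51 ^ 105 =  90
byte 4:  18 ^ 110 = 124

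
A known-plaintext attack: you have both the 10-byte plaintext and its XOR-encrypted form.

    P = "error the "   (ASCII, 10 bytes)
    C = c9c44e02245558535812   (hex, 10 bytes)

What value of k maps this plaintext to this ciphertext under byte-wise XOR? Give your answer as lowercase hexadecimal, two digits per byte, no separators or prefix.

Since C = P ⊕ k, XORing both sides with P gives k = P ⊕ C.
byte 0: 65 ^ c9 = ac
byte 1: 72 ^ c4 = b6
byte 2: 72 ^ 4e = 3c
byte 3: 6f ^ 02 = 6d
byte 4: 72 ^ 24 = 56
byte 5: 20 ^ 55 = 75
byte 6: 74 ^ 58 = 2c
byte 7: 68 ^ 53 = 3b
byte 8: 65 ^ 58 = 3d
byte 9: 20 ^ 12 = 32

acb63c6d56752c3b3d32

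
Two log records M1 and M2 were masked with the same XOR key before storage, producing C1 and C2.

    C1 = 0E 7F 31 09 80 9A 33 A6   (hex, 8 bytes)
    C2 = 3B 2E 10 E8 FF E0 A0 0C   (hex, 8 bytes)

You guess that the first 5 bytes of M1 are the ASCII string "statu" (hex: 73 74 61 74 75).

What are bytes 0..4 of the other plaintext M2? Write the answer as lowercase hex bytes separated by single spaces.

46 25 40 95 0a

First, C1 ⊕ C2 = (M1 ⊕ K) ⊕ (M2 ⊕ K) = M1 ⊕ M2, so the key drops out. Then M2 = (M1 ⊕ M2) ⊕ M1 over the first 5 bytes.
byte 0: (0e xor 3b) xor 73 = 35 xor 73 = 46
byte 1: (7f xor 2e) xor 74 = 51 xor 74 = 25
byte 2: (31 xor 10) xor 61 = 21 xor 61 = 40
byte 3: (09 xor e8) xor 74 = e1 xor 74 = 95
byte 4: (80 xor ff) xor 75 = 7f xor 75 = 0a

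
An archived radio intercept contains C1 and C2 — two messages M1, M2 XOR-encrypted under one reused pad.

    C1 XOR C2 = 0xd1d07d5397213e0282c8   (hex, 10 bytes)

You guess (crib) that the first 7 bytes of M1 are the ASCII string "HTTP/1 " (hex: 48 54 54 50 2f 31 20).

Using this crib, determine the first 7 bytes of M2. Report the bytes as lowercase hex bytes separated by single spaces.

Since C1 ⊕ C2 = M1 ⊕ M2, XORing with the guessed M1 bytes yields the corresponding M2 bytes: M2 = (C1 ⊕ C2) ⊕ M1.
byte 0: d1 xor 48 = 99
byte 1: d0 xor 54 = 84
byte 2: 7d xor 54 = 29
byte 3: 53 xor 50 = 03
byte 4: 97 xor 2f = b8
byte 5: 21 xor 31 = 10
byte 6: 3e xor 20 = 1e

99 84 29 03 b8 10 1e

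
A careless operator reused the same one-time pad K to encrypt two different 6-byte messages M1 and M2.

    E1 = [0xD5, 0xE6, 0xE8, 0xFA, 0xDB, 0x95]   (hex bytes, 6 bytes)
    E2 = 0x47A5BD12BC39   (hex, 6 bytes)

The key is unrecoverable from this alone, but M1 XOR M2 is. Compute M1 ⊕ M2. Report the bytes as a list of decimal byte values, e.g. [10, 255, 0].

[146, 67, 85, 232, 103, 172]

E1 ⊕ E2 = (M1 ⊕ K) ⊕ (M2 ⊕ K) = M1 ⊕ M2 — the shared key cancels under XOR.
byte 0: 11010101 ^ 01000111 = 10010010
byte 1: 11100110 ^ 10100101 = 01000011
byte 2: 11101000 ^ 10111101 = 01010101
byte 3: 11111010 ^ 00010010 = 11101000
byte 4: 11011011 ^ 10111100 = 01100111
byte 5: 10010101 ^ 00111001 = 10101100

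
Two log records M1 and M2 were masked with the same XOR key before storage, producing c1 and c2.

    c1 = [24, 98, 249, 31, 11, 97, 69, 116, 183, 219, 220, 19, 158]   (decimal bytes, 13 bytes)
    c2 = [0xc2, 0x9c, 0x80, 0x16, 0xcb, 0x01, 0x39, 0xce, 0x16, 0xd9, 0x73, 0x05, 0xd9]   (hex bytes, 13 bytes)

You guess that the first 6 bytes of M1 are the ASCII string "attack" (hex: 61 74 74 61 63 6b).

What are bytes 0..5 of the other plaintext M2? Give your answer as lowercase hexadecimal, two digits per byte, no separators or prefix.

bb8a0d68a30b

First, c1 ⊕ c2 = (M1 ⊕ K) ⊕ (M2 ⊕ K) = M1 ⊕ M2, so the key drops out. Then M2 = (M1 ⊕ M2) ⊕ M1 over the first 6 bytes.
byte 0: (18 ^ c2) ^ 61 = da ^ 61 = bb
byte 1: (62 ^ 9c) ^ 74 = fe ^ 74 = 8a
byte 2: (f9 ^ 80) ^ 74 = 79 ^ 74 = 0d
byte 3: (1f ^ 16) ^ 61 = 09 ^ 61 = 68
byte 4: (0b ^ cb) ^ 63 = c0 ^ 63 = a3
byte 5: (61 ^ 01) ^ 6b = 60 ^ 6b = 0b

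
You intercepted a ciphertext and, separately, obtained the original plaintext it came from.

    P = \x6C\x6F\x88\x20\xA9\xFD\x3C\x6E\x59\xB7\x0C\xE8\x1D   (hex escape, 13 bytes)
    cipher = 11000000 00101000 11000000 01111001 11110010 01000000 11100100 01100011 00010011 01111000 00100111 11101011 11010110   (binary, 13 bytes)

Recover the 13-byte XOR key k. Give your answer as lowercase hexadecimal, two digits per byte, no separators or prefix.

Since cipher = P ⊕ k, XORing both sides with P gives k = P ⊕ cipher.
byte 0: 6c ^ c0 = ac
byte 1: 6f ^ 28 = 47
byte 2: 88 ^ c0 = 48
byte 3: 20 ^ 79 = 59
byte 4: a9 ^ f2 = 5b
byte 5: fd ^ 40 = bd
byte 6: 3c ^ e4 = d8
byte 7: 6e ^ 63 = 0d
byte 8: 59 ^ 13 = 4a
byte 9: b7 ^ 78 = cf
byte 10: 0c ^ 27 = 2b
byte 11: e8 ^ eb = 03
byte 12: 1d ^ d6 = cb

ac4748595bbdd80d4acf2b03cb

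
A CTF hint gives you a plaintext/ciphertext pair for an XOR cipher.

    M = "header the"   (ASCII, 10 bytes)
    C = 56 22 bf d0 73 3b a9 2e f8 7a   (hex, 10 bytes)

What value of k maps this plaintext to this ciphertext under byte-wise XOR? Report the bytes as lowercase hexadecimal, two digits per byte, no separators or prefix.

3e47deb41649895a901f

Since C = M ⊕ k, XORing both sides with M gives k = M ⊕ C.
byte 0: 01101000 ⊕ 01010110 = 00111110
byte 1: 01100101 ⊕ 00100010 = 01000111
byte 2: 01100001 ⊕ 10111111 = 11011110
byte 3: 01100100 ⊕ 11010000 = 10110100
byte 4: 01100101 ⊕ 01110011 = 00010110
byte 5: 01110010 ⊕ 00111011 = 01001001
byte 6: 00100000 ⊕ 10101001 = 10001001
byte 7: 01110100 ⊕ 00101110 = 01011010
byte 8: 01101000 ⊕ 11111000 = 10010000
byte 9: 01100101 ⊕ 01111010 = 00011111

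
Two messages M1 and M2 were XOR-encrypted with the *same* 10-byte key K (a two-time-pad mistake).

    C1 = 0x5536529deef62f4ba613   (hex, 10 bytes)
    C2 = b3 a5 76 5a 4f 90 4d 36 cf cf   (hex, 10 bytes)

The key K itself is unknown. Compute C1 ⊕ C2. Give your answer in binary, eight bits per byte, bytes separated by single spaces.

11100110 10010011 00100100 11000111 10100001 01100110 01100010 01111101 01101001 11011100

C1 ⊕ C2 = (M1 ⊕ K) ⊕ (M2 ⊕ K) = M1 ⊕ M2 — the shared key cancels under XOR.
55 xor b3 = e6
36 xor a5 = 93
52 xor 76 = 24
9d xor 5a = c7
ee xor 4f = a1
f6 xor 90 = 66
2f xor 4d = 62
4b xor 36 = 7d
a6 xor cf = 69
13 xor cf = dc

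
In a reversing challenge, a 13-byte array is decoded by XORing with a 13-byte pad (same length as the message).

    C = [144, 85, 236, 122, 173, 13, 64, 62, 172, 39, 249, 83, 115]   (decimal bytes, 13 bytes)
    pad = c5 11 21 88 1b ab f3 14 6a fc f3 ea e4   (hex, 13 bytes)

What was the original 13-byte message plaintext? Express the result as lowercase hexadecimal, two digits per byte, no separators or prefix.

5544cdf2b6a6b32ac6db0ab997

XOR is its own inverse, so applying the key byte-wise gives the result directly.
byte 0: 90 XOR c5 = 55
byte 1: 55 XOR 11 = 44
byte 2: ec XOR 21 = cd
byte 3: 7a XOR 88 = f2
byte 4: ad XOR 1b = b6
byte 5: 0d XOR ab = a6
byte 6: 40 XOR f3 = b3
byte 7: 3e XOR 14 = 2a
byte 8: ac XOR 6a = c6
byte 9: 27 XOR fc = db
byte 10: f9 XOR f3 = 0a
byte 11: 53 XOR ea = b9
byte 12: 73 XOR e4 = 97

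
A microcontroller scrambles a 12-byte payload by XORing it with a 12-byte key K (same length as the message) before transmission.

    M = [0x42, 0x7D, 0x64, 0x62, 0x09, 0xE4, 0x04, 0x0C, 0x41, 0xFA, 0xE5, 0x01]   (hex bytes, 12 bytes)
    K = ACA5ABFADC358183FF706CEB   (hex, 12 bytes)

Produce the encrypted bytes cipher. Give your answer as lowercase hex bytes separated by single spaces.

ee d8 cf 98 d5 d1 85 8f be 8a 89 ea

42 XOR ac = ee
7d XOR a5 = d8
64 XOR ab = cf
62 XOR fa = 98
09 XOR dc = d5
e4 XOR 35 = d1
04 XOR 81 = 85
0c XOR 83 = 8f
41 XOR ff = be
fa XOR 70 = 8a
e5 XOR 6c = 89
01 XOR eb = ea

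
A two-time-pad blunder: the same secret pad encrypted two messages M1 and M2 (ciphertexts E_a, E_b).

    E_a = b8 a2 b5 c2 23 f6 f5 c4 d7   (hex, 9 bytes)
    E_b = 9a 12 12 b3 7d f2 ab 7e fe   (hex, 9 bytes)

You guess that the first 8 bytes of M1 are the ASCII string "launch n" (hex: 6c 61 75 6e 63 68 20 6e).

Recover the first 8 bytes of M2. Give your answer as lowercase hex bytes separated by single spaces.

4e d1 d2 1f 3d 6c 7e d4

First, E_a ⊕ E_b = (M1 ⊕ K) ⊕ (M2 ⊕ K) = M1 ⊕ M2, so the key drops out. Then M2 = (M1 ⊕ M2) ⊕ M1 over the first 8 bytes.
byte 0: (b8 ^ 9a) ^ 6c = 22 ^ 6c = 4e
byte 1: (a2 ^ 12) ^ 61 = b0 ^ 61 = d1
byte 2: (b5 ^ 12) ^ 75 = a7 ^ 75 = d2
byte 3: (c2 ^ b3) ^ 6e = 71 ^ 6e = 1f
byte 4: (23 ^ 7d) ^ 63 = 5e ^ 63 = 3d
byte 5: (f6 ^ f2) ^ 68 = 04 ^ 68 = 6c
byte 6: (f5 ^ ab) ^ 20 = 5e ^ 20 = 7e
byte 7: (c4 ^ 7e) ^ 6e = ba ^ 6e = d4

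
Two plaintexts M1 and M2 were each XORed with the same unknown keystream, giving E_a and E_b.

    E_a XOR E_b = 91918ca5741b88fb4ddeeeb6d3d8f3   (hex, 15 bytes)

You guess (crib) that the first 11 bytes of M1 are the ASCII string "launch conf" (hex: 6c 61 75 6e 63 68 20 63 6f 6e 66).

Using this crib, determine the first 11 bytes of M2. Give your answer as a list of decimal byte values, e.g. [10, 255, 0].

Since E_a ⊕ E_b = M1 ⊕ M2, XORing with the guessed M1 bytes yields the corresponding M2 bytes: M2 = (E_a ⊕ E_b) ⊕ M1.
byte 0: 10010001 ^ 01101100 = 11111101
byte 1: 10010001 ^ 01100001 = 11110000
byte 2: 10001100 ^ 01110101 = 11111001
byte 3: 10100101 ^ 01101110 = 11001011
byte 4: 01110100 ^ 01100011 = 00010111
byte 5: 00011011 ^ 01101000 = 01110011
byte 6: 10001000 ^ 00100000 = 10101000
byte 7: 11111011 ^ 01100011 = 10011000
byte 8: 01001101 ^ 01101111 = 00100010
byte 9: 11011110 ^ 01101110 = 10110000
byte 10: 11101110 ^ 01100110 = 10001000

[253, 240, 249, 203, 23, 115, 168, 152, 34, 176, 136]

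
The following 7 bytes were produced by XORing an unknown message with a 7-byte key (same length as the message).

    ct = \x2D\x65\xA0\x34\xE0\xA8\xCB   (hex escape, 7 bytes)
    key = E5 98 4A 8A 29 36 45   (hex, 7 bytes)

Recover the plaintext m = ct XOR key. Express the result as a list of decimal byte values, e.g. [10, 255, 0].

[200, 253, 234, 190, 201, 158, 142]

byte 0:  45 ⊕ 229 = 200
byte 1: 101 ⊕ 152 = 253
byte 2: 160 ⊕  74 = 234
byte 3:  52 ⊕ 138 = 190
byte 4: 224 ⊕  41 = 201
byte 5: 168 ⊕  54 = 158
byte 6: 203 ⊕  69 = 142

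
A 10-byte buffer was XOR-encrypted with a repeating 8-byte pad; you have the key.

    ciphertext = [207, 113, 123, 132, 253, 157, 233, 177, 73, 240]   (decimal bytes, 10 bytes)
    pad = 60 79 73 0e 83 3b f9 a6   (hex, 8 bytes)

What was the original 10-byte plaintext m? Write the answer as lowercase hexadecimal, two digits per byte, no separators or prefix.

The 8-byte key repeats, so the effective keystream is 60 79 73 0e 83 3b f9 a6 60 79.
byte 0: cf ^ 60 = af
byte 1: 71 ^ 79 = 08
byte 2: 7b ^ 73 = 08
byte 3: 84 ^ 0e = 8a
byte 4: fd ^ 83 = 7e
byte 5: 9d ^ 3b = a6
byte 6: e9 ^ f9 = 10
byte 7: b1 ^ a6 = 17
byte 8: 49 ^ 60 = 29
byte 9: f0 ^ 79 = 89

af08088a7ea610172989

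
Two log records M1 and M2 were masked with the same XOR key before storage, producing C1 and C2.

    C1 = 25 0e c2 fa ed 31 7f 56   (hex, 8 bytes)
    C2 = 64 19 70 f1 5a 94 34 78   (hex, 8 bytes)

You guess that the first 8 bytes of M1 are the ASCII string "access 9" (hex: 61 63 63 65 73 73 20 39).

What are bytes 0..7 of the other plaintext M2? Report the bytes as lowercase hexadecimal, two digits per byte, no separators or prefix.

2074d16ec4d66b17

First, C1 ⊕ C2 = (M1 ⊕ K) ⊕ (M2 ⊕ K) = M1 ⊕ M2, so the key drops out. Then M2 = (M1 ⊕ M2) ⊕ M1 over the first 8 bytes.
byte 0: (25 ^ 64) ^ 61 = 41 ^ 61 = 20
byte 1: (0e ^ 19) ^ 63 = 17 ^ 63 = 74
byte 2: (c2 ^ 70) ^ 63 = b2 ^ 63 = d1
byte 3: (fa ^ f1) ^ 65 = 0b ^ 65 = 6e
byte 4: (ed ^ 5a) ^ 73 = b7 ^ 73 = c4
byte 5: (31 ^ 94) ^ 73 = a5 ^ 73 = d6
byte 6: (7f ^ 34) ^ 20 = 4b ^ 20 = 6b
byte 7: (56 ^ 78) ^ 39 = 2e ^ 39 = 17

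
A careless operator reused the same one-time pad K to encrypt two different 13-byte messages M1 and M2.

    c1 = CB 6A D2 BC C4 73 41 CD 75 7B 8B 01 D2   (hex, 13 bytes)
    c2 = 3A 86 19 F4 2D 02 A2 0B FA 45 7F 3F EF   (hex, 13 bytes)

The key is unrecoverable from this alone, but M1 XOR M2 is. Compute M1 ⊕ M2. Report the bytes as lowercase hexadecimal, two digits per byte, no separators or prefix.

c1 ⊕ c2 = (M1 ⊕ K) ⊕ (M2 ⊕ K) = M1 ⊕ M2 — the shared key cancels under XOR.
11001011 XOR 00111010 = 11110001
01101010 XOR 10000110 = 11101100
11010010 XOR 00011001 = 11001011
10111100 XOR 11110100 = 01001000
11000100 XOR 00101101 = 11101001
01110011 XOR 00000010 = 01110001
01000001 XOR 10100010 = 11100011
11001101 XOR 00001011 = 11000110
01110101 XOR 11111010 = 10001111
01111011 XOR 01000101 = 00111110
10001011 XOR 01111111 = 11110100
00000001 XOR 00111111 = 00111110
11010010 XOR 11101111 = 00111101

f1eccb48e971e3c68f3ef43e3d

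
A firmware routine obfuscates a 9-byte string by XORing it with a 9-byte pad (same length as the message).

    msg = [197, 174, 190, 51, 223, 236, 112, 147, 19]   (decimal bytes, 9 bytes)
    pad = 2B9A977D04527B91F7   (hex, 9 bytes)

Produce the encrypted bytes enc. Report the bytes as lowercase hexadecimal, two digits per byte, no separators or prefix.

11000101 xor 00101011 = 11101110
10101110 xor 10011010 = 00110100
10111110 xor 10010111 = 00101001
00110011 xor 01111101 = 01001110
11011111 xor 00000100 = 11011011
11101100 xor 01010010 = 10111110
01110000 xor 01111011 = 00001011
10010011 xor 10010001 = 00000010
00010011 xor 11110111 = 11100100

ee34294edbbe0b02e4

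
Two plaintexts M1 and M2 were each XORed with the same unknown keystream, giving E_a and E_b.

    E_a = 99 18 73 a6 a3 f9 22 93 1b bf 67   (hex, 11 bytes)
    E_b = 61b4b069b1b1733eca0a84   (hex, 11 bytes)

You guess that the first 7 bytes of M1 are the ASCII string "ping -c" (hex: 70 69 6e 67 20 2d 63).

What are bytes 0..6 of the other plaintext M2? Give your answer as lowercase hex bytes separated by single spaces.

First, E_a ⊕ E_b = (M1 ⊕ K) ⊕ (M2 ⊕ K) = M1 ⊕ M2, so the key drops out. Then M2 = (M1 ⊕ M2) ⊕ M1 over the first 7 bytes.
byte 0: (99 XOR 61) XOR 70 = f8 XOR 70 = 88
byte 1: (18 XOR b4) XOR 69 = ac XOR 69 = c5
byte 2: (73 XOR b0) XOR 6e = c3 XOR 6e = ad
byte 3: (a6 XOR 69) XOR 67 = cf XOR 67 = a8
byte 4: (a3 XOR b1) XOR 20 = 12 XOR 20 = 32
byte 5: (f9 XOR b1) XOR 2d = 48 XOR 2d = 65
byte 6: (22 XOR 73) XOR 63 = 51 XOR 63 = 32

88 c5 ad a8 32 65 32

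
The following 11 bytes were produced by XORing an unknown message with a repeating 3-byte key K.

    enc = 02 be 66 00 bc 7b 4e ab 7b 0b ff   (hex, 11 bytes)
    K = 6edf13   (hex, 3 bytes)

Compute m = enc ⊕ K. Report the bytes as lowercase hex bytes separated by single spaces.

6c 61 75 6e 63 68 20 74 68 65 20

The 3-byte key repeats, so the effective keystream is 6e df 13 6e df 13 6e df 13 6e df.
byte 0: 02 ^ 6e = 6c
byte 1: be ^ df = 61
byte 2: 66 ^ 13 = 75
byte 3: 00 ^ 6e = 6e
byte 4: bc ^ df = 63
byte 5: 7b ^ 13 = 68
byte 6: 4e ^ 6e = 20
byte 7: ab ^ df = 74
byte 8: 7b ^ 13 = 68
byte 9: 0b ^ 6e = 65
byte 10: ff ^ df = 20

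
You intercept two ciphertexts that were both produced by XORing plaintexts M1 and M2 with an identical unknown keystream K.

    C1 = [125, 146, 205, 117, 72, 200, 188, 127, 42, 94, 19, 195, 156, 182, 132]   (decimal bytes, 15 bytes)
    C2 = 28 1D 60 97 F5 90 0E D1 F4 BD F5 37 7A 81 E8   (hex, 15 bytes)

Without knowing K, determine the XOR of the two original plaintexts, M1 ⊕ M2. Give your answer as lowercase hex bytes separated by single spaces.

C1 ⊕ C2 = (M1 ⊕ K) ⊕ (M2 ⊕ K) = M1 ⊕ M2 — the shared key cancels under XOR.
01111101 ^ 00101000 = 01010101
10010010 ^ 00011101 = 10001111
11001101 ^ 01100000 = 10101101
01110101 ^ 10010111 = 11100010
01001000 ^ 11110101 = 10111101
11001000 ^ 10010000 = 01011000
10111100 ^ 00001110 = 10110010
01111111 ^ 11010001 = 10101110
00101010 ^ 11110100 = 11011110
01011110 ^ 10111101 = 11100011
00010011 ^ 11110101 = 11100110
11000011 ^ 00110111 = 11110100
10011100 ^ 01111010 = 11100110
10110110 ^ 10000001 = 00110111
10000100 ^ 11101000 = 01101100

55 8f ad e2 bd 58 b2 ae de e3 e6 f4 e6 37 6c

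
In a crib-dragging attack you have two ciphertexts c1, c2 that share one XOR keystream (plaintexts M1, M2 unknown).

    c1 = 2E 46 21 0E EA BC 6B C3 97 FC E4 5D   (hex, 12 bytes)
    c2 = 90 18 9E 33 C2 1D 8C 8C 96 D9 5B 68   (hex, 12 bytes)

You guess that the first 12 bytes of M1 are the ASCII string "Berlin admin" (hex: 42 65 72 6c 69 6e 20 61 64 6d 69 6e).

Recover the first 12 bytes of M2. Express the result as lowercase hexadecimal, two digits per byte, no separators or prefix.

First, c1 ⊕ c2 = (M1 ⊕ K) ⊕ (M2 ⊕ K) = M1 ⊕ M2, so the key drops out. Then M2 = (M1 ⊕ M2) ⊕ M1 over the first 12 bytes.
byte 0: (2e ^ 90) ^ 42 = be ^ 42 = fc
byte 1: (46 ^ 18) ^ 65 = 5e ^ 65 = 3b
byte 2: (21 ^ 9e) ^ 72 = bf ^ 72 = cd
byte 3: (0e ^ 33) ^ 6c = 3d ^ 6c = 51
byte 4: (ea ^ c2) ^ 69 = 28 ^ 69 = 41
byte 5: (bc ^ 1d) ^ 6e = a1 ^ 6e = cf
byte 6: (6b ^ 8c) ^ 20 = e7 ^ 20 = c7
byte 7: (c3 ^ 8c) ^ 61 = 4f ^ 61 = 2e
byte 8: (97 ^ 96) ^ 64 = 01 ^ 64 = 65
byte 9: (fc ^ d9) ^ 6d = 25 ^ 6d = 48
byte 10: (e4 ^ 5b) ^ 69 = bf ^ 69 = d6
byte 11: (5d ^ 68) ^ 6e = 35 ^ 6e = 5b

fc3bcd5141cfc72e6548d65b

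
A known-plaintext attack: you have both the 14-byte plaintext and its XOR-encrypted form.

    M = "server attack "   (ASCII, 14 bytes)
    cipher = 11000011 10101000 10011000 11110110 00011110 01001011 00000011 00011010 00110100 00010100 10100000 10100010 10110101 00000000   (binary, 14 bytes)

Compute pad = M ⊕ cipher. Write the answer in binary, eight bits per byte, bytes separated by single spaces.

Since cipher = M ⊕ pad, XORing both sides with M gives pad = M ⊕ cipher.
byte 0: 115 XOR 195 = 176
byte 1: 101 XOR 168 = 205
byte 2: 114 XOR 152 = 234
byte 3: 118 XOR 246 = 128
byte 4: 101 XOR  30 = 123
byte 5: 114 XOR  75 =  57
byte 6:  32 XOR   3 =  35
byte 7:  97 XOR  26 = 123
byte 8: 116 XOR  52 =  64
byte 9: 116 XOR  20 =  96
byte 10:  97 XOR 160 = 193
byte 11:  99 XOR 162 = 193
byte 12: 107 XOR 181 = 222
byte 13:  32 XOR   0 =  32

10110000 11001101 11101010 10000000 01111011 00111001 00100011 01111011 01000000 01100000 11000001 11000001 11011110 00100000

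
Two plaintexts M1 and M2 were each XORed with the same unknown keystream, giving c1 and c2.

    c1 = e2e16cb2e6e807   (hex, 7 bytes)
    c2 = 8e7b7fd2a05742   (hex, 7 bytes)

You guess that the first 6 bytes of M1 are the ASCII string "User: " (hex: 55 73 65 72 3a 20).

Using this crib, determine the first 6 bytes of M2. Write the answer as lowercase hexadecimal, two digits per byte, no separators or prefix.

39e976127c9f

First, c1 ⊕ c2 = (M1 ⊕ K) ⊕ (M2 ⊕ K) = M1 ⊕ M2, so the key drops out. Then M2 = (M1 ⊕ M2) ⊕ M1 over the first 6 bytes.
byte 0: (e2 xor 8e) xor 55 = 6c xor 55 = 39
byte 1: (e1 xor 7b) xor 73 = 9a xor 73 = e9
byte 2: (6c xor 7f) xor 65 = 13 xor 65 = 76
byte 3: (b2 xor d2) xor 72 = 60 xor 72 = 12
byte 4: (e6 xor a0) xor 3a = 46 xor 3a = 7c
byte 5: (e8 xor 57) xor 20 = bf xor 20 = 9f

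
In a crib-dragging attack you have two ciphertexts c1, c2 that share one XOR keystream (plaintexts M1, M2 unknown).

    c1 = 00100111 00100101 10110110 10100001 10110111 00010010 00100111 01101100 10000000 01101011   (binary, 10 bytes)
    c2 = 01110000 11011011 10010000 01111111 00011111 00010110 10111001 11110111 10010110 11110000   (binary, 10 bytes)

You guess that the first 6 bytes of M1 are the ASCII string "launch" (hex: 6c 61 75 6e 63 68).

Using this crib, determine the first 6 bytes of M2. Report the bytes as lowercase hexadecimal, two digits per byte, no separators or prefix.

First, c1 ⊕ c2 = (M1 ⊕ K) ⊕ (M2 ⊕ K) = M1 ⊕ M2, so the key drops out. Then M2 = (M1 ⊕ M2) ⊕ M1 over the first 6 bytes.
byte 0: (27 ⊕ 70) ⊕ 6c = 57 ⊕ 6c = 3b
byte 1: (25 ⊕ db) ⊕ 61 = fe ⊕ 61 = 9f
byte 2: (b6 ⊕ 90) ⊕ 75 = 26 ⊕ 75 = 53
byte 3: (a1 ⊕ 7f) ⊕ 6e = de ⊕ 6e = b0
byte 4: (b7 ⊕ 1f) ⊕ 63 = a8 ⊕ 63 = cb
byte 5: (12 ⊕ 16) ⊕ 68 = 04 ⊕ 68 = 6c

3b9f53b0cb6c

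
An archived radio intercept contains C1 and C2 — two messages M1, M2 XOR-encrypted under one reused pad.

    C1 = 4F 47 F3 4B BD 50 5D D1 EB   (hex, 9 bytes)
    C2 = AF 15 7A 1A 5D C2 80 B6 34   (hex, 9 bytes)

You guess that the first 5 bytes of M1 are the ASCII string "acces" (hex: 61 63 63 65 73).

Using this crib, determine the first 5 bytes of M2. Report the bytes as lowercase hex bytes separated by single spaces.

First, C1 ⊕ C2 = (M1 ⊕ K) ⊕ (M2 ⊕ K) = M1 ⊕ M2, so the key drops out. Then M2 = (M1 ⊕ M2) ⊕ M1 over the first 5 bytes.
byte 0: (4f ⊕ af) ⊕ 61 = e0 ⊕ 61 = 81
byte 1: (47 ⊕ 15) ⊕ 63 = 52 ⊕ 63 = 31
byte 2: (f3 ⊕ 7a) ⊕ 63 = 89 ⊕ 63 = ea
byte 3: (4b ⊕ 1a) ⊕ 65 = 51 ⊕ 65 = 34
byte 4: (bd ⊕ 5d) ⊕ 73 = e0 ⊕ 73 = 93

81 31 ea 34 93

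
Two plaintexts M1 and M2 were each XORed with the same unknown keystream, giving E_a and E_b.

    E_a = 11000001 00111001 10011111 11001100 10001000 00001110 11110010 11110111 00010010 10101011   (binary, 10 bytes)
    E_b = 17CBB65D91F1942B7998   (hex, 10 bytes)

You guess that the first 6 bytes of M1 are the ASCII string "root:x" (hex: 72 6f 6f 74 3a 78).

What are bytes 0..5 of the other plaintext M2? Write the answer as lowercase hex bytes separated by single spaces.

a4 9d 46 e5 23 87

First, E_a ⊕ E_b = (M1 ⊕ K) ⊕ (M2 ⊕ K) = M1 ⊕ M2, so the key drops out. Then M2 = (M1 ⊕ M2) ⊕ M1 over the first 6 bytes.
byte 0: (c1 ⊕ 17) ⊕ 72 = d6 ⊕ 72 = a4
byte 1: (39 ⊕ cb) ⊕ 6f = f2 ⊕ 6f = 9d
byte 2: (9f ⊕ b6) ⊕ 6f = 29 ⊕ 6f = 46
byte 3: (cc ⊕ 5d) ⊕ 74 = 91 ⊕ 74 = e5
byte 4: (88 ⊕ 91) ⊕ 3a = 19 ⊕ 3a = 23
byte 5: (0e ⊕ f1) ⊕ 78 = ff ⊕ 78 = 87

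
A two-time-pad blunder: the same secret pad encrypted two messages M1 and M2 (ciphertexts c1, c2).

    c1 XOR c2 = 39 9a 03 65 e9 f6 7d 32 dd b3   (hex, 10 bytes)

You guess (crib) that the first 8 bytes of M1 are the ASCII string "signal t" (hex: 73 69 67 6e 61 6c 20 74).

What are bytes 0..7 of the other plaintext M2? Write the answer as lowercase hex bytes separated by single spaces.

Since c1 ⊕ c2 = M1 ⊕ M2, XORing with the guessed M1 bytes yields the corresponding M2 bytes: M2 = (c1 ⊕ c2) ⊕ M1.
00111001 xor 01110011 = 01001010
10011010 xor 01101001 = 11110011
00000011 xor 01100111 = 01100100
01100101 xor 01101110 = 00001011
11101001 xor 01100001 = 10001000
11110110 xor 01101100 = 10011010
01111101 xor 00100000 = 01011101
00110010 xor 01110100 = 01000110

4a f3 64 0b 88 9a 5d 46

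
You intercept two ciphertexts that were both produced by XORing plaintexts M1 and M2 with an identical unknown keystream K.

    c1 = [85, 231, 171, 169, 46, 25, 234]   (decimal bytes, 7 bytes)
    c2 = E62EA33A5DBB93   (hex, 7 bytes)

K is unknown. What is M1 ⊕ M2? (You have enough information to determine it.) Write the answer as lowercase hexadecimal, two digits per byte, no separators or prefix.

c1 ⊕ c2 = (M1 ⊕ K) ⊕ (M2 ⊕ K) = M1 ⊕ M2 — the shared key cancels under XOR.
55 XOR e6 = b3
e7 XOR 2e = c9
ab XOR a3 = 08
a9 XOR 3a = 93
2e XOR 5d = 73
19 XOR bb = a2
ea XOR 93 = 79

b3c9089373a279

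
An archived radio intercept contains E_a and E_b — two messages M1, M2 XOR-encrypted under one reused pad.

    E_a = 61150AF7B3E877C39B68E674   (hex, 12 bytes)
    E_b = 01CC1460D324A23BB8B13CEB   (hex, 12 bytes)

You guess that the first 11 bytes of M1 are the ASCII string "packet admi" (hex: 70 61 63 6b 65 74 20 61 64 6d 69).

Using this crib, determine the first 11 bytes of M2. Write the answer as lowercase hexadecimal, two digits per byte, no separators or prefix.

10b87dfc05b8f59947b4b3

First, E_a ⊕ E_b = (M1 ⊕ K) ⊕ (M2 ⊕ K) = M1 ⊕ M2, so the key drops out. Then M2 = (M1 ⊕ M2) ⊕ M1 over the first 11 bytes.
byte 0: (61 ^ 01) ^ 70 = 60 ^ 70 = 10
byte 1: (15 ^ cc) ^ 61 = d9 ^ 61 = b8
byte 2: (0a ^ 14) ^ 63 = 1e ^ 63 = 7d
byte 3: (f7 ^ 60) ^ 6b = 97 ^ 6b = fc
byte 4: (b3 ^ d3) ^ 65 = 60 ^ 65 = 05
byte 5: (e8 ^ 24) ^ 74 = cc ^ 74 = b8
byte 6: (77 ^ a2) ^ 20 = d5 ^ 20 = f5
byte 7: (c3 ^ 3b) ^ 61 = f8 ^ 61 = 99
byte 8: (9b ^ b8) ^ 64 = 23 ^ 64 = 47
byte 9: (68 ^ b1) ^ 6d = d9 ^ 6d = b4
byte 10: (e6 ^ 3c) ^ 69 = da ^ 69 = b3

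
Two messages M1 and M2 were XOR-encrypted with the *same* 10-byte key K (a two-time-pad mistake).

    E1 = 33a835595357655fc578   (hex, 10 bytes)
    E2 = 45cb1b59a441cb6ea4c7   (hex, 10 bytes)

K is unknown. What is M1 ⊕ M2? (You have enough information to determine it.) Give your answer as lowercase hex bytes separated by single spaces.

E1 ⊕ E2 = (M1 ⊕ K) ⊕ (M2 ⊕ K) = M1 ⊕ M2 — the shared key cancels under XOR.
00110011 XOR 01000101 = 01110110
10101000 XOR 11001011 = 01100011
00110101 XOR 00011011 = 00101110
01011001 XOR 01011001 = 00000000
01010011 XOR 10100100 = 11110111
01010111 XOR 01000001 = 00010110
01100101 XOR 11001011 = 10101110
01011111 XOR 01101110 = 00110001
11000101 XOR 10100100 = 01100001
01111000 XOR 11000111 = 10111111

76 63 2e 00 f7 16 ae 31 61 bf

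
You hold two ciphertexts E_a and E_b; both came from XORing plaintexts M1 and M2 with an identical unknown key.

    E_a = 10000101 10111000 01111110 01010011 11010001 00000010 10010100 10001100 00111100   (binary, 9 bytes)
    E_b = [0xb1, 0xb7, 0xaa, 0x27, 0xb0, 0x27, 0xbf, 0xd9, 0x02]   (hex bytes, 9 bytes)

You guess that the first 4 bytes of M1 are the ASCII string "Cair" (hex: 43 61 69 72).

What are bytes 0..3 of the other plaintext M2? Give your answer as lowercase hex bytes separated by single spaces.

77 6e bd 06

First, E_a ⊕ E_b = (M1 ⊕ K) ⊕ (M2 ⊕ K) = M1 ⊕ M2, so the key drops out. Then M2 = (M1 ⊕ M2) ⊕ M1 over the first 4 bytes.
byte 0: (85 ^ b1) ^ 43 = 34 ^ 43 = 77
byte 1: (b8 ^ b7) ^ 61 = 0f ^ 61 = 6e
byte 2: (7e ^ aa) ^ 69 = d4 ^ 69 = bd
byte 3: (53 ^ 27) ^ 72 = 74 ^ 72 = 06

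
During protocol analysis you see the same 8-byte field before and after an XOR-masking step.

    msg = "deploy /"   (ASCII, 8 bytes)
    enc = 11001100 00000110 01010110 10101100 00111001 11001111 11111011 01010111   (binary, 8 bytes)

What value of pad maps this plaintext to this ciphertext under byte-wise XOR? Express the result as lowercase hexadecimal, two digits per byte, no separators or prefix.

Since enc = msg ⊕ pad, XORing both sides with msg gives pad = msg ⊕ enc.
64 XOR cc = a8
65 XOR 06 = 63
70 XOR 56 = 26
6c XOR ac = c0
6f XOR 39 = 56
79 XOR cf = b6
20 XOR fb = db
2f XOR 57 = 78

a86326c056b6db78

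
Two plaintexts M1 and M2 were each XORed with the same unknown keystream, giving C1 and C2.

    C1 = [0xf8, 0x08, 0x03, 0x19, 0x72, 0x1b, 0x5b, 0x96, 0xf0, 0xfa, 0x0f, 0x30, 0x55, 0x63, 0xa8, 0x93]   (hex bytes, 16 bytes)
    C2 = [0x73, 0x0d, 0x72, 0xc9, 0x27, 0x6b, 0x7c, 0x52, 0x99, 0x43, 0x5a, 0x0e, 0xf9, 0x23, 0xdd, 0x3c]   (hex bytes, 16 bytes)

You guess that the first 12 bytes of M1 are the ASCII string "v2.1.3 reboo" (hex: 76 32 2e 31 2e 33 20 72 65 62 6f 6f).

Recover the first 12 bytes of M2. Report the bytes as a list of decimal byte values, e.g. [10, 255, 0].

[253, 55, 95, 225, 123, 67, 7, 182, 12, 219, 58, 81]

First, C1 ⊕ C2 = (M1 ⊕ K) ⊕ (M2 ⊕ K) = M1 ⊕ M2, so the key drops out. Then M2 = (M1 ⊕ M2) ⊕ M1 over the first 12 bytes.
byte 0: (f8 ^ 73) ^ 76 = 8b ^ 76 = fd
byte 1: (08 ^ 0d) ^ 32 = 05 ^ 32 = 37
byte 2: (03 ^ 72) ^ 2e = 71 ^ 2e = 5f
byte 3: (19 ^ c9) ^ 31 = d0 ^ 31 = e1
byte 4: (72 ^ 27) ^ 2e = 55 ^ 2e = 7b
byte 5: (1b ^ 6b) ^ 33 = 70 ^ 33 = 43
byte 6: (5b ^ 7c) ^ 20 = 27 ^ 20 = 07
byte 7: (96 ^ 52) ^ 72 = c4 ^ 72 = b6
byte 8: (f0 ^ 99) ^ 65 = 69 ^ 65 = 0c
byte 9: (fa ^ 43) ^ 62 = b9 ^ 62 = db
byte 10: (0f ^ 5a) ^ 6f = 55 ^ 6f = 3a
byte 11: (30 ^ 0e) ^ 6f = 3e ^ 6f = 51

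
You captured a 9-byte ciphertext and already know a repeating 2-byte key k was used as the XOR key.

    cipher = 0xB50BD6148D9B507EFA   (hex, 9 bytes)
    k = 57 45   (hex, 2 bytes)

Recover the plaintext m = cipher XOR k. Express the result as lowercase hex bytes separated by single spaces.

The 2-byte key repeats, so the effective keystream is 57 45 57 45 57 45 57 45 57.
byte 0: 181 ⊕  87 = 226
byte 1:  11 ⊕  69 =  78
byte 2: 214 ⊕  87 = 129
byte 3:  20 ⊕  69 =  81
byte 4: 141 ⊕  87 = 218
byte 5: 155 ⊕  69 = 222
byte 6:  80 ⊕  87 =   7
byte 7: 126 ⊕  69 =  59
byte 8: 250 ⊕  87 = 173

e2 4e 81 51 da de 07 3b ad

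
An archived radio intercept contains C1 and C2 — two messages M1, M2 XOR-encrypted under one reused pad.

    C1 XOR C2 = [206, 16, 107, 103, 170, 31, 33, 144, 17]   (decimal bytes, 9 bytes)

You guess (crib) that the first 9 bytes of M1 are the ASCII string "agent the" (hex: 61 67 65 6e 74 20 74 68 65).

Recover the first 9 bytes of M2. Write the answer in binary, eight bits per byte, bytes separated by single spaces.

Since C1 ⊕ C2 = M1 ⊕ M2, XORing with the guessed M1 bytes yields the corresponding M2 bytes: M2 = (C1 ⊕ C2) ⊕ M1.
ce xor 61 = af
10 xor 67 = 77
6b xor 65 = 0e
67 xor 6e = 09
aa xor 74 = de
1f xor 20 = 3f
21 xor 74 = 55
90 xor 68 = f8
11 xor 65 = 74

10101111 01110111 00001110 00001001 11011110 00111111 01010101 11111000 01110100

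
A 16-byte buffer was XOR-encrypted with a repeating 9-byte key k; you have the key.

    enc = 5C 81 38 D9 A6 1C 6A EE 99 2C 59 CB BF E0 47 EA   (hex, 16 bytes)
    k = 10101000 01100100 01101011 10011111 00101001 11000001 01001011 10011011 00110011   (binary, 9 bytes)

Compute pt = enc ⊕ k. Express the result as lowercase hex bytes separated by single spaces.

f4 e5 53 46 8f dd 21 75 aa 84 3d a0 20 c9 86 a1

The 9-byte key repeats, so the effective keystream is a8 64 6b 9f 29 c1 4b 9b 33 a8 64 6b 9f 29 c1 4b.
byte 0: 5c ^ a8 = f4
byte 1: 81 ^ 64 = e5
byte 2: 38 ^ 6b = 53
byte 3: d9 ^ 9f = 46
byte 4: a6 ^ 29 = 8f
byte 5: 1c ^ c1 = dd
byte 6: 6a ^ 4b = 21
byte 7: ee ^ 9b = 75
byte 8: 99 ^ 33 = aa
byte 9: 2c ^ a8 = 84
byte 10: 59 ^ 64 = 3d
byte 11: cb ^ 6b = a0
byte 12: bf ^ 9f = 20
byte 13: e0 ^ 29 = c9
byte 14: 47 ^ c1 = 86
byte 15: ea ^ 4b = a1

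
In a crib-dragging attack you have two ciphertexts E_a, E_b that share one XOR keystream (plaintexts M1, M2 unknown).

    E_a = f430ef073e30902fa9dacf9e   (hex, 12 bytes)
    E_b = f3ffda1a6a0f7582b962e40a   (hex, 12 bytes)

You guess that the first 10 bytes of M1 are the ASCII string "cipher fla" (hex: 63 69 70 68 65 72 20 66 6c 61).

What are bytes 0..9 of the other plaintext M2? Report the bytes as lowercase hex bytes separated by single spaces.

64 a6 45 75 31 4d c5 cb 7c d9

First, E_a ⊕ E_b = (M1 ⊕ K) ⊕ (M2 ⊕ K) = M1 ⊕ M2, so the key drops out. Then M2 = (M1 ⊕ M2) ⊕ M1 over the first 10 bytes.
byte 0: (f4 ^ f3) ^ 63 = 07 ^ 63 = 64
byte 1: (30 ^ ff) ^ 69 = cf ^ 69 = a6
byte 2: (ef ^ da) ^ 70 = 35 ^ 70 = 45
byte 3: (07 ^ 1a) ^ 68 = 1d ^ 68 = 75
byte 4: (3e ^ 6a) ^ 65 = 54 ^ 65 = 31
byte 5: (30 ^ 0f) ^ 72 = 3f ^ 72 = 4d
byte 6: (90 ^ 75) ^ 20 = e5 ^ 20 = c5
byte 7: (2f ^ 82) ^ 66 = ad ^ 66 = cb
byte 8: (a9 ^ b9) ^ 6c = 10 ^ 6c = 7c
byte 9: (da ^ 62) ^ 61 = b8 ^ 61 = d9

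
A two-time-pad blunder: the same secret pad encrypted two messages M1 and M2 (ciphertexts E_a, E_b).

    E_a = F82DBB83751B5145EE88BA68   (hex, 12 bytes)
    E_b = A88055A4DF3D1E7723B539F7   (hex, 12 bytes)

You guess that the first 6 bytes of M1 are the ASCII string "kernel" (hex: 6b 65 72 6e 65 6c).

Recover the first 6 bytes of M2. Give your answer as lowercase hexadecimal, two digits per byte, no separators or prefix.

3bc89c49cf4a

First, E_a ⊕ E_b = (M1 ⊕ K) ⊕ (M2 ⊕ K) = M1 ⊕ M2, so the key drops out. Then M2 = (M1 ⊕ M2) ⊕ M1 over the first 6 bytes.
byte 0: (f8 XOR a8) XOR 6b = 50 XOR 6b = 3b
byte 1: (2d XOR 80) XOR 65 = ad XOR 65 = c8
byte 2: (bb XOR 55) XOR 72 = ee XOR 72 = 9c
byte 3: (83 XOR a4) XOR 6e = 27 XOR 6e = 49
byte 4: (75 XOR df) XOR 65 = aa XOR 65 = cf
byte 5: (1b XOR 3d) XOR 6c = 26 XOR 6c = 4a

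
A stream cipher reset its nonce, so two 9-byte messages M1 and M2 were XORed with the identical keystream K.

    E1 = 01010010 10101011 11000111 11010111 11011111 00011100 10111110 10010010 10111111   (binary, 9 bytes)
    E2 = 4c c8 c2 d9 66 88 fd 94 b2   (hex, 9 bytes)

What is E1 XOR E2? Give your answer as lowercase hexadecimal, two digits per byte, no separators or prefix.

E1 ⊕ E2 = (M1 ⊕ K) ⊕ (M2 ⊕ K) = M1 ⊕ M2 — the shared key cancels under XOR.
52 xor 4c = 1e
ab xor c8 = 63
c7 xor c2 = 05
d7 xor d9 = 0e
df xor 66 = b9
1c xor 88 = 94
be xor fd = 43
92 xor 94 = 06
bf xor b2 = 0d

1e63050eb99443060d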